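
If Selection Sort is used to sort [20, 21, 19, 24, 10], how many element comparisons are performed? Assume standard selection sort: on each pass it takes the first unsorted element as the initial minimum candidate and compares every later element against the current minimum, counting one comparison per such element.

Pass 1: scan indices 1..4 for the minimum = 4 comparison(s); min is 10, place at index 0 -> [10, 21, 19, 24, 20]
Pass 2: scan indices 2..4 for the minimum = 3 comparison(s); min is 19, place at index 1 -> [10, 19, 21, 24, 20]
Pass 3: scan indices 3..4 for the minimum = 2 comparison(s); min is 20, place at index 2 -> [10, 19, 20, 24, 21]
Pass 4: scan indices 4..4 for the minimum = 1 comparison(s); min is 21, place at index 3 -> [10, 19, 20, 21, 24]
Selection sort always scans the whole unsorted suffix, so the count is (n-1) + (n-2) + ... + 1 = n(n-1)/2 = 5*4/2 = 10 regardless of the input order.
Total comparisons: 4 + 3 + 2 + 1 = 10


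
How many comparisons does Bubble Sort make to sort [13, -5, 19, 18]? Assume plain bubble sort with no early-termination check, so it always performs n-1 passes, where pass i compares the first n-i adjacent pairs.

Pass 1: compare adjacent pairs (0,1)..(2,3) = 3 comparison(s), 2 swap(s) -> [-5, 13, 18, 19]
Pass 2: compare adjacent pairs (0,1)..(1,2) = 2 comparison(s), 0 swap(s) -> [-5, 13, 18, 19]
Pass 3: compare adjacent pairs (0,1)..(0,1) = 1 comparison(s), 0 swap(s) -> [-5, 13, 18, 19]
Total comparisons: 3 + 2 + 1 = 6


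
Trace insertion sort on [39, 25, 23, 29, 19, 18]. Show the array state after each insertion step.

First element 39 is already 'sorted'
Insert 25: shifted 1 elements -> [25, 39, 23, 29, 19, 18]
Insert 23: shifted 2 elements -> [23, 25, 39, 29, 19, 18]
Insert 29: shifted 1 elements -> [23, 25, 29, 39, 19, 18]
Insert 19: shifted 4 elements -> [19, 23, 25, 29, 39, 18]
Insert 18: shifted 5 elements -> [18, 19, 23, 25, 29, 39]


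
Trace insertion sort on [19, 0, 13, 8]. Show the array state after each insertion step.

First element 19 is already 'sorted'
Insert 0: shifted 1 elements -> [0, 19, 13, 8]
Insert 13: shifted 1 elements -> [0, 13, 19, 8]
Insert 8: shifted 2 elements -> [0, 8, 13, 19]


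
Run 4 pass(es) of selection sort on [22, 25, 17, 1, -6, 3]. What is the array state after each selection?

Pass 1: Select minimum -6 at index 4, swap -> [-6, 25, 17, 1, 22, 3]
Pass 2: Select minimum 1 at index 3, swap -> [-6, 1, 17, 25, 22, 3]
Pass 3: Select minimum 3 at index 5, swap -> [-6, 1, 3, 25, 22, 17]
Pass 4: Select minimum 17 at index 5, swap -> [-6, 1, 3, 17, 22, 25]


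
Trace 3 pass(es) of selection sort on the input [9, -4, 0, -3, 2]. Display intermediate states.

Pass 1: Select minimum -4 at index 1, swap -> [-4, 9, 0, -3, 2]
Pass 2: Select minimum -3 at index 3, swap -> [-4, -3, 0, 9, 2]
Pass 3: Select minimum 0 at index 2, swap -> [-4, -3, 0, 9, 2]


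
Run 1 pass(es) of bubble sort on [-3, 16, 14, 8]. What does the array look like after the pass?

After pass 1: [-3, 14, 8, 16] (2 swaps)
Total swaps: 2


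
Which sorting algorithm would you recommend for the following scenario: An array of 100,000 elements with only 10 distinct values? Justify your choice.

Best choice: 3-way quicksort or Counting sort
Reason: 3-way (Dutch national flag) partitioning groups every copy of the pivot together, so with only d=10 distinct keys quicksort finishes in O(n log d) expected time, which is effectively linear; counting sort runs in O(n + k) where k is the size of the key range (not the number of distinct values), so it is linear when the 10 values are integers drawn from a small known range


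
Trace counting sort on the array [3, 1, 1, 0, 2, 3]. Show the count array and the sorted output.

Count array: [1, 2, 1, 2]
(count[i] = number of elements equal to i)
Cumulative count: [1, 3, 4, 6]
Sorted: [0, 1, 1, 2, 3, 3]


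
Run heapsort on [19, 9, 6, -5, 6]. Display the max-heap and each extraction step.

Build heap: [19, 9, 6, -5, 6]
Extract 19: [9, 6, 6, -5, 19]
Extract 9: [6, -5, 6, 9, 19]
Extract 6: [6, -5, 6, 9, 19]
Extract 6: [-5, 6, 6, 9, 19]


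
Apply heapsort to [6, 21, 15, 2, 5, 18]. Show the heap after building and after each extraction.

Build heap: [21, 6, 18, 2, 5, 15]
Extract 21: [18, 6, 15, 2, 5, 21]
Extract 18: [15, 6, 5, 2, 18, 21]
Extract 15: [6, 2, 5, 15, 18, 21]
Extract 6: [5, 2, 6, 15, 18, 21]
Extract 5: [2, 5, 6, 15, 18, 21]


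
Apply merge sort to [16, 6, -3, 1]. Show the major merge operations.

Divide and conquer:
  Merge [16] + [6] -> [6, 16]
  Merge [-3] + [1] -> [-3, 1]
  Merge [6, 16] + [-3, 1] -> [-3, 1, 6, 16]


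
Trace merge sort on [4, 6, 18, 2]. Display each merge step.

Divide and conquer:
  Merge [4] + [6] -> [4, 6]
  Merge [18] + [2] -> [2, 18]
  Merge [4, 6] + [2, 18] -> [2, 4, 6, 18]


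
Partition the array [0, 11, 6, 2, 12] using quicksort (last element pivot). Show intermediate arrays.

Partition 1: pivot=12 at index 4 -> [0, 11, 6, 2, 12]
Partition 2: pivot=2 at index 1 -> [0, 2, 6, 11, 12]
Partition 3: pivot=11 at index 3 -> [0, 2, 6, 11, 12]


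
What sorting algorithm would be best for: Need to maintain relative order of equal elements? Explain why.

Best choice: Merge sort or Insertion sort
Reason: Both are stable; quicksort and heapsort are not stable


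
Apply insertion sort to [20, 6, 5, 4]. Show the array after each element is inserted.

First element 20 is already 'sorted'
Insert 6: shifted 1 elements -> [6, 20, 5, 4]
Insert 5: shifted 2 elements -> [5, 6, 20, 4]
Insert 4: shifted 3 elements -> [4, 5, 6, 20]


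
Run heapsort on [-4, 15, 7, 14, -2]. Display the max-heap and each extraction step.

Build heap: [15, 14, 7, -4, -2]
Extract 15: [14, -2, 7, -4, 15]
Extract 14: [7, -2, -4, 14, 15]
Extract 7: [-2, -4, 7, 14, 15]
Extract -2: [-4, -2, 7, 14, 15]


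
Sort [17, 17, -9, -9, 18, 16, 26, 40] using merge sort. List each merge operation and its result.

Divide and conquer:
  Merge [17] + [17] -> [17, 17]
  Merge [-9] + [-9] -> [-9, -9]
  Merge [17, 17] + [-9, -9] -> [-9, -9, 17, 17]
  Merge [18] + [16] -> [16, 18]
  Merge [26] + [40] -> [26, 40]
  Merge [16, 18] + [26, 40] -> [16, 18, 26, 40]
  Merge [-9, -9, 17, 17] + [16, 18, 26, 40] -> [-9, -9, 16, 17, 17, 18, 26, 40]


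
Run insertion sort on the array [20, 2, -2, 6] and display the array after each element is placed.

First element 20 is already 'sorted'
Insert 2: shifted 1 elements -> [2, 20, -2, 6]
Insert -2: shifted 2 elements -> [-2, 2, 20, 6]
Insert 6: shifted 1 elements -> [-2, 2, 6, 20]


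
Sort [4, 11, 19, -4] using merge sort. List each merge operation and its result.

Divide and conquer:
  Merge [4] + [11] -> [4, 11]
  Merge [19] + [-4] -> [-4, 19]
  Merge [4, 11] + [-4, 19] -> [-4, 4, 11, 19]


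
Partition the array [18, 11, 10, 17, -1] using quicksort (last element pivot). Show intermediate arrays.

Partition 1: pivot=-1 at index 0 -> [-1, 11, 10, 17, 18]
Partition 2: pivot=18 at index 4 -> [-1, 11, 10, 17, 18]
Partition 3: pivot=17 at index 3 -> [-1, 11, 10, 17, 18]
Partition 4: pivot=10 at index 1 -> [-1, 10, 11, 17, 18]


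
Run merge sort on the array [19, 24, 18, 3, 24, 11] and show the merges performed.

Divide and conquer:
  Merge [24] + [18] -> [18, 24]
  Merge [19] + [18, 24] -> [18, 19, 24]
  Merge [24] + [11] -> [11, 24]
  Merge [3] + [11, 24] -> [3, 11, 24]
  Merge [18, 19, 24] + [3, 11, 24] -> [3, 11, 18, 19, 24, 24]


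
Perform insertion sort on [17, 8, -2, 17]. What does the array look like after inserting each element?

First element 17 is already 'sorted'
Insert 8: shifted 1 elements -> [8, 17, -2, 17]
Insert -2: shifted 2 elements -> [-2, 8, 17, 17]
Insert 17: shifted 0 elements -> [-2, 8, 17, 17]


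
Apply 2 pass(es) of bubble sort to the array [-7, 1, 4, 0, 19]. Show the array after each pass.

After pass 1: [-7, 1, 0, 4, 19] (1 swaps)
After pass 2: [-7, 0, 1, 4, 19] (1 swaps)
Total swaps: 2


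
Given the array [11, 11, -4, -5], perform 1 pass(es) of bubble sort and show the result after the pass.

After pass 1: [11, -4, -5, 11] (2 swaps)
Total swaps: 2


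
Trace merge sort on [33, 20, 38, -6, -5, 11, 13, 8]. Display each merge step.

Divide and conquer:
  Merge [33] + [20] -> [20, 33]
  Merge [38] + [-6] -> [-6, 38]
  Merge [20, 33] + [-6, 38] -> [-6, 20, 33, 38]
  Merge [-5] + [11] -> [-5, 11]
  Merge [13] + [8] -> [8, 13]
  Merge [-5, 11] + [8, 13] -> [-5, 8, 11, 13]
  Merge [-6, 20, 33, 38] + [-5, 8, 11, 13] -> [-6, -5, 8, 11, 13, 20, 33, 38]


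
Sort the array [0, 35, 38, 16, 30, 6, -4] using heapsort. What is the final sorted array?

Build heap: [38, 35, 6, 16, 30, 0, -4]
Extract 38: [35, 30, 6, 16, -4, 0, 38]
Extract 35: [30, 16, 6, 0, -4, 35, 38]
Extract 30: [16, 0, 6, -4, 30, 35, 38]
Extract 16: [6, 0, -4, 16, 30, 35, 38]
Extract 6: [0, -4, 6, 16, 30, 35, 38]
Extract 0: [-4, 0, 6, 16, 30, 35, 38]


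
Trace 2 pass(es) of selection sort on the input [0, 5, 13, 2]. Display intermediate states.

Pass 1: Select minimum 0 at index 0, swap -> [0, 5, 13, 2]
Pass 2: Select minimum 2 at index 3, swap -> [0, 2, 13, 5]


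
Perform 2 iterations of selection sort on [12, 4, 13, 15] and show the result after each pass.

Pass 1: Select minimum 4 at index 1, swap -> [4, 12, 13, 15]
Pass 2: Select minimum 12 at index 1, swap -> [4, 12, 13, 15]


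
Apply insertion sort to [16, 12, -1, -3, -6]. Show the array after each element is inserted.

First element 16 is already 'sorted'
Insert 12: shifted 1 elements -> [12, 16, -1, -3, -6]
Insert -1: shifted 2 elements -> [-1, 12, 16, -3, -6]
Insert -3: shifted 3 elements -> [-3, -1, 12, 16, -6]
Insert -6: shifted 4 elements -> [-6, -3, -1, 12, 16]


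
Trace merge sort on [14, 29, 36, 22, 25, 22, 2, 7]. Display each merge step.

Divide and conquer:
  Merge [14] + [29] -> [14, 29]
  Merge [36] + [22] -> [22, 36]
  Merge [14, 29] + [22, 36] -> [14, 22, 29, 36]
  Merge [25] + [22] -> [22, 25]
  Merge [2] + [7] -> [2, 7]
  Merge [22, 25] + [2, 7] -> [2, 7, 22, 25]
  Merge [14, 22, 29, 36] + [2, 7, 22, 25] -> [2, 7, 14, 22, 22, 25, 29, 36]


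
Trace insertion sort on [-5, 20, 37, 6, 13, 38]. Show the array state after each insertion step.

First element -5 is already 'sorted'
Insert 20: shifted 0 elements -> [-5, 20, 37, 6, 13, 38]
Insert 37: shifted 0 elements -> [-5, 20, 37, 6, 13, 38]
Insert 6: shifted 2 elements -> [-5, 6, 20, 37, 13, 38]
Insert 13: shifted 2 elements -> [-5, 6, 13, 20, 37, 38]
Insert 38: shifted 0 elements -> [-5, 6, 13, 20, 37, 38]


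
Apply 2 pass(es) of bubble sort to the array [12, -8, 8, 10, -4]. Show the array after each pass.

After pass 1: [-8, 8, 10, -4, 12] (4 swaps)
After pass 2: [-8, 8, -4, 10, 12] (1 swaps)
Total swaps: 5


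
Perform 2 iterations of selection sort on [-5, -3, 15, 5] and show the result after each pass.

Pass 1: Select minimum -5 at index 0, swap -> [-5, -3, 15, 5]
Pass 2: Select minimum -3 at index 1, swap -> [-5, -3, 15, 5]


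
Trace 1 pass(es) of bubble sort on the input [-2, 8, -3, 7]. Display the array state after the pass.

After pass 1: [-2, -3, 7, 8] (2 swaps)
Total swaps: 2


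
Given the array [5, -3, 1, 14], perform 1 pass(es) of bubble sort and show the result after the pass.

After pass 1: [-3, 1, 5, 14] (2 swaps)
Total swaps: 2


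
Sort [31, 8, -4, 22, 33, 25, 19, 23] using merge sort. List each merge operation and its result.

Divide and conquer:
  Merge [31] + [8] -> [8, 31]
  Merge [-4] + [22] -> [-4, 22]
  Merge [8, 31] + [-4, 22] -> [-4, 8, 22, 31]
  Merge [33] + [25] -> [25, 33]
  Merge [19] + [23] -> [19, 23]
  Merge [25, 33] + [19, 23] -> [19, 23, 25, 33]
  Merge [-4, 8, 22, 31] + [19, 23, 25, 33] -> [-4, 8, 19, 22, 23, 25, 31, 33]


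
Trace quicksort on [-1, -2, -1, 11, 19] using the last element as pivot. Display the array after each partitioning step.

Partition 1: pivot=19 at index 4 -> [-1, -2, -1, 11, 19]
Partition 2: pivot=11 at index 3 -> [-1, -2, -1, 11, 19]
Partition 3: pivot=-1 at index 2 -> [-1, -2, -1, 11, 19]
Partition 4: pivot=-2 at index 0 -> [-2, -1, -1, 11, 19]


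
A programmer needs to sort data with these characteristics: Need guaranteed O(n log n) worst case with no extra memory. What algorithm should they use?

Best choice: Heapsort
Reason: Heapsort is O(n log n) worst case and sorts in-place; quicksort can degrade to O(n^2)


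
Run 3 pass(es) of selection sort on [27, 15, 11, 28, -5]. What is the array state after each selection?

Pass 1: Select minimum -5 at index 4, swap -> [-5, 15, 11, 28, 27]
Pass 2: Select minimum 11 at index 2, swap -> [-5, 11, 15, 28, 27]
Pass 3: Select minimum 15 at index 2, swap -> [-5, 11, 15, 28, 27]


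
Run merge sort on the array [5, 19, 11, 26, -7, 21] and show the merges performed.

Divide and conquer:
  Merge [19] + [11] -> [11, 19]
  Merge [5] + [11, 19] -> [5, 11, 19]
  Merge [-7] + [21] -> [-7, 21]
  Merge [26] + [-7, 21] -> [-7, 21, 26]
  Merge [5, 11, 19] + [-7, 21, 26] -> [-7, 5, 11, 19, 21, 26]


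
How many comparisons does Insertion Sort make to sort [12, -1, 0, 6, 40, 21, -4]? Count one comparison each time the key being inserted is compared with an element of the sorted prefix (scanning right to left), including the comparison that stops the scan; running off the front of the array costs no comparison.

Insert -1: 12 > -1 (shift), reached front = 1 comparison(s) -> [-1, 12, 0, 6, 40, 21, -4]
Insert 0: 12 > 0 (shift), -1 <= 0 (stop) = 2 comparison(s) -> [-1, 0, 12, 6, 40, 21, -4]
Insert 6: 12 > 6 (shift), 0 <= 6 (stop) = 2 comparison(s) -> [-1, 0, 6, 12, 40, 21, -4]
Insert 40: 12 <= 40 (stop) = 1 comparison(s) -> [-1, 0, 6, 12, 40, 21, -4]
Insert 21: 40 > 21 (shift), 12 <= 21 (stop) = 2 comparison(s) -> [-1, 0, 6, 12, 21, 40, -4]
Insert -4: 40 > -4 (shift), 21 > -4 (shift), 12 > -4 (shift), 6 > -4 (shift), 0 > -4 (shift), -1 > -4 (shift), reached front = 6 comparison(s) -> [-4, -1, 0, 6, 12, 21, 40]
Total comparisons: 1 + 2 + 2 + 1 + 2 + 6 = 14


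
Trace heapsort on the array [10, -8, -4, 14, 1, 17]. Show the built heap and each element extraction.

Build heap: [17, 14, 10, -8, 1, -4]
Extract 17: [14, 1, 10, -8, -4, 17]
Extract 14: [10, 1, -4, -8, 14, 17]
Extract 10: [1, -8, -4, 10, 14, 17]
Extract 1: [-4, -8, 1, 10, 14, 17]
Extract -4: [-8, -4, 1, 10, 14, 17]


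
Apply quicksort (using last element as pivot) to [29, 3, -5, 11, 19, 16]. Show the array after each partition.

Partition 1: pivot=16 at index 3 -> [3, -5, 11, 16, 19, 29]
Partition 2: pivot=11 at index 2 -> [3, -5, 11, 16, 19, 29]
Partition 3: pivot=-5 at index 0 -> [-5, 3, 11, 16, 19, 29]
Partition 4: pivot=29 at index 5 -> [-5, 3, 11, 16, 19, 29]


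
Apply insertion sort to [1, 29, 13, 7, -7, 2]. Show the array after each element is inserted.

First element 1 is already 'sorted'
Insert 29: shifted 0 elements -> [1, 29, 13, 7, -7, 2]
Insert 13: shifted 1 elements -> [1, 13, 29, 7, -7, 2]
Insert 7: shifted 2 elements -> [1, 7, 13, 29, -7, 2]
Insert -7: shifted 4 elements -> [-7, 1, 7, 13, 29, 2]
Insert 2: shifted 3 elements -> [-7, 1, 2, 7, 13, 29]


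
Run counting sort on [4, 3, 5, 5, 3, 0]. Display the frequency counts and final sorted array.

Count array: [1, 0, 0, 2, 1, 2]
(count[i] = number of elements equal to i)
Cumulative count: [1, 1, 1, 3, 4, 6]
Sorted: [0, 3, 3, 4, 5, 5]


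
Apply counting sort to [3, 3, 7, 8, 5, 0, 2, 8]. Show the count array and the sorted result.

Count array: [1, 0, 1, 2, 0, 1, 0, 1, 2]
(count[i] = number of elements equal to i)
Cumulative count: [1, 1, 2, 4, 4, 5, 5, 6, 8]
Sorted: [0, 2, 3, 3, 5, 7, 8, 8]


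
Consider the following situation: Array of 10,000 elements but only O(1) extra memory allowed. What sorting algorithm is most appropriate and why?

Best choice: Heapsort
Reason: Heapsort rearranges the array in place using O(1) auxiliary space and still guarantees O(n log n) time; quicksort partitions in place but needs Theta(log n) stack space for recursion (O(n) in the worst case), and mergesort requires O(n) auxiliary space


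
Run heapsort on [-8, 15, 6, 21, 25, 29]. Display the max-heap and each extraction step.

Build heap: [29, 25, 6, 21, 15, -8]
Extract 29: [25, 21, 6, -8, 15, 29]
Extract 25: [21, 15, 6, -8, 25, 29]
Extract 21: [15, -8, 6, 21, 25, 29]
Extract 15: [6, -8, 15, 21, 25, 29]
Extract 6: [-8, 6, 15, 21, 25, 29]


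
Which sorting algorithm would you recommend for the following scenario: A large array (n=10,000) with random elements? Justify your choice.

Best choice: Quicksort or Mergesort
Reason: Both have O(n log n) average case; quicksort has lower constant factors


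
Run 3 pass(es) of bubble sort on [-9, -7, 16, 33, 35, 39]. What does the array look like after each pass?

After pass 1: [-9, -7, 16, 33, 35, 39] (0 swaps)
After pass 2: [-9, -7, 16, 33, 35, 39] (0 swaps)
After pass 3: [-9, -7, 16, 33, 35, 39] (0 swaps)
Total swaps: 0


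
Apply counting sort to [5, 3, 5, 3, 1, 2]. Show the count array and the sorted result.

Count array: [0, 1, 1, 2, 0, 2]
(count[i] = number of elements equal to i)
Cumulative count: [0, 1, 2, 4, 4, 6]
Sorted: [1, 2, 3, 3, 5, 5]


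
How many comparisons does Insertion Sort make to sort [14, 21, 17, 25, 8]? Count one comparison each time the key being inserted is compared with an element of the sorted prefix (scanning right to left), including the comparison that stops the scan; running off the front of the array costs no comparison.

Insert 21: 14 <= 21 (stop) = 1 comparison(s) -> [14, 21, 17, 25, 8]
Insert 17: 21 > 17 (shift), 14 <= 17 (stop) = 2 comparison(s) -> [14, 17, 21, 25, 8]
Insert 25: 21 <= 25 (stop) = 1 comparison(s) -> [14, 17, 21, 25, 8]
Insert 8: 25 > 8 (shift), 21 > 8 (shift), 17 > 8 (shift), 14 > 8 (shift), reached front = 4 comparison(s) -> [8, 14, 17, 21, 25]
Total comparisons: 1 + 2 + 1 + 4 = 8


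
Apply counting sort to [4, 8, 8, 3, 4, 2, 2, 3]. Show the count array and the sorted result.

Count array: [0, 0, 2, 2, 2, 0, 0, 0, 2]
(count[i] = number of elements equal to i)
Cumulative count: [0, 0, 2, 4, 6, 6, 6, 6, 8]
Sorted: [2, 2, 3, 3, 4, 4, 8, 8]


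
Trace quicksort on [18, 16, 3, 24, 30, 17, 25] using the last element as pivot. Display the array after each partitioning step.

Partition 1: pivot=25 at index 5 -> [18, 16, 3, 24, 17, 25, 30]
Partition 2: pivot=17 at index 2 -> [16, 3, 17, 24, 18, 25, 30]
Partition 3: pivot=3 at index 0 -> [3, 16, 17, 24, 18, 25, 30]
Partition 4: pivot=18 at index 3 -> [3, 16, 17, 18, 24, 25, 30]


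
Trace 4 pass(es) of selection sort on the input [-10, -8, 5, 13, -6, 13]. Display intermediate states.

Pass 1: Select minimum -10 at index 0, swap -> [-10, -8, 5, 13, -6, 13]
Pass 2: Select minimum -8 at index 1, swap -> [-10, -8, 5, 13, -6, 13]
Pass 3: Select minimum -6 at index 4, swap -> [-10, -8, -6, 13, 5, 13]
Pass 4: Select minimum 5 at index 4, swap -> [-10, -8, -6, 5, 13, 13]


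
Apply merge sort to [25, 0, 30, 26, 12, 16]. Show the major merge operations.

Divide and conquer:
  Merge [0] + [30] -> [0, 30]
  Merge [25] + [0, 30] -> [0, 25, 30]
  Merge [12] + [16] -> [12, 16]
  Merge [26] + [12, 16] -> [12, 16, 26]
  Merge [0, 25, 30] + [12, 16, 26] -> [0, 12, 16, 25, 26, 30]


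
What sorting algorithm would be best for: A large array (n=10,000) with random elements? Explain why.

Best choice: Quicksort or Mergesort
Reason: Both have O(n log n) average case; quicksort has lower constant factors


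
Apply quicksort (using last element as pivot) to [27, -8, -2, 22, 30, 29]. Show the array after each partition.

Partition 1: pivot=29 at index 4 -> [27, -8, -2, 22, 29, 30]
Partition 2: pivot=22 at index 2 -> [-8, -2, 22, 27, 29, 30]
Partition 3: pivot=-2 at index 1 -> [-8, -2, 22, 27, 29, 30]


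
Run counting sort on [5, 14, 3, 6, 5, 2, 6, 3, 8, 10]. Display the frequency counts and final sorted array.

Count array: [0, 0, 1, 2, 0, 2, 2, 0, 1, 0, 1, 0, 0, 0, 1]
(count[i] = number of elements equal to i)
Cumulative count: [0, 0, 1, 3, 3, 5, 7, 7, 8, 8, 9, 9, 9, 9, 10]
Sorted: [2, 3, 3, 5, 5, 6, 6, 8, 10, 14]


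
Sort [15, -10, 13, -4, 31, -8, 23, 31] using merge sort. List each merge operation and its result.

Divide and conquer:
  Merge [15] + [-10] -> [-10, 15]
  Merge [13] + [-4] -> [-4, 13]
  Merge [-10, 15] + [-4, 13] -> [-10, -4, 13, 15]
  Merge [31] + [-8] -> [-8, 31]
  Merge [23] + [31] -> [23, 31]
  Merge [-8, 31] + [23, 31] -> [-8, 23, 31, 31]
  Merge [-10, -4, 13, 15] + [-8, 23, 31, 31] -> [-10, -8, -4, 13, 15, 23, 31, 31]


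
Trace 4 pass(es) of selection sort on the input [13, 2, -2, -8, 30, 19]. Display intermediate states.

Pass 1: Select minimum -8 at index 3, swap -> [-8, 2, -2, 13, 30, 19]
Pass 2: Select minimum -2 at index 2, swap -> [-8, -2, 2, 13, 30, 19]
Pass 3: Select minimum 2 at index 2, swap -> [-8, -2, 2, 13, 30, 19]
Pass 4: Select minimum 13 at index 3, swap -> [-8, -2, 2, 13, 30, 19]


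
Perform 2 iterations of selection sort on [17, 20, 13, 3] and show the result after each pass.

Pass 1: Select minimum 3 at index 3, swap -> [3, 20, 13, 17]
Pass 2: Select minimum 13 at index 2, swap -> [3, 13, 20, 17]


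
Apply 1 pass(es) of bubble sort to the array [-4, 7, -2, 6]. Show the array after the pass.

After pass 1: [-4, -2, 6, 7] (2 swaps)
Total swaps: 2


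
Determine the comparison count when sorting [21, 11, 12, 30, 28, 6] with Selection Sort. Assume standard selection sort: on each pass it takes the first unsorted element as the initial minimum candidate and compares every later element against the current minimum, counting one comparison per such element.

Pass 1: scan indices 1..5 for the minimum = 5 comparison(s); min is 6, place at index 0 -> [6, 11, 12, 30, 28, 21]
Pass 2: scan indices 2..5 for the minimum = 4 comparison(s); min is 11, place at index 1 -> [6, 11, 12, 30, 28, 21]
Pass 3: scan indices 3..5 for the minimum = 3 comparison(s); min is 12, place at index 2 -> [6, 11, 12, 30, 28, 21]
Pass 4: scan indices 4..5 for the minimum = 2 comparison(s); min is 21, place at index 3 -> [6, 11, 12, 21, 28, 30]
Pass 5: scan indices 5..5 for the minimum = 1 comparison(s); min is 28, place at index 4 -> [6, 11, 12, 21, 28, 30]
Selection sort always scans the whole unsorted suffix, so the count is (n-1) + (n-2) + ... + 1 = n(n-1)/2 = 6*5/2 = 15 regardless of the input order.
Total comparisons: 5 + 4 + 3 + 2 + 1 = 15


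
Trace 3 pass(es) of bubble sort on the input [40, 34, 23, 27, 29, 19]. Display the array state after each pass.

After pass 1: [34, 23, 27, 29, 19, 40] (5 swaps)
After pass 2: [23, 27, 29, 19, 34, 40] (4 swaps)
After pass 3: [23, 27, 19, 29, 34, 40] (1 swaps)
Total swaps: 10


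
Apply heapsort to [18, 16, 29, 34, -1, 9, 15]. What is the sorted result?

Build heap: [34, 18, 29, 16, -1, 9, 15]
Extract 34: [29, 18, 15, 16, -1, 9, 34]
Extract 29: [18, 16, 15, 9, -1, 29, 34]
Extract 18: [16, 9, 15, -1, 18, 29, 34]
Extract 16: [15, 9, -1, 16, 18, 29, 34]
Extract 15: [9, -1, 15, 16, 18, 29, 34]
Extract 9: [-1, 9, 15, 16, 18, 29, 34]


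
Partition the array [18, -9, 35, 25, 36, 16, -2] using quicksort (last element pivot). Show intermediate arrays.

Partition 1: pivot=-2 at index 1 -> [-9, -2, 35, 25, 36, 16, 18]
Partition 2: pivot=18 at index 3 -> [-9, -2, 16, 18, 36, 35, 25]
Partition 3: pivot=25 at index 4 -> [-9, -2, 16, 18, 25, 35, 36]
Partition 4: pivot=36 at index 6 -> [-9, -2, 16, 18, 25, 35, 36]


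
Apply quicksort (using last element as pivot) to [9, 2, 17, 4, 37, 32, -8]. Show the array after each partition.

Partition 1: pivot=-8 at index 0 -> [-8, 2, 17, 4, 37, 32, 9]
Partition 2: pivot=9 at index 3 -> [-8, 2, 4, 9, 37, 32, 17]
Partition 3: pivot=4 at index 2 -> [-8, 2, 4, 9, 37, 32, 17]
Partition 4: pivot=17 at index 4 -> [-8, 2, 4, 9, 17, 32, 37]
Partition 5: pivot=37 at index 6 -> [-8, 2, 4, 9, 17, 32, 37]


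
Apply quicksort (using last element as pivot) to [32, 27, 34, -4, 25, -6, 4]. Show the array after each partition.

Partition 1: pivot=4 at index 2 -> [-4, -6, 4, 32, 25, 27, 34]
Partition 2: pivot=-6 at index 0 -> [-6, -4, 4, 32, 25, 27, 34]
Partition 3: pivot=34 at index 6 -> [-6, -4, 4, 32, 25, 27, 34]
Partition 4: pivot=27 at index 4 -> [-6, -4, 4, 25, 27, 32, 34]


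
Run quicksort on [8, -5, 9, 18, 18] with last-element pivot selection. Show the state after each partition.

Partition 1: pivot=18 at index 4 -> [8, -5, 9, 18, 18]
Partition 2: pivot=18 at index 3 -> [8, -5, 9, 18, 18]
Partition 3: pivot=9 at index 2 -> [8, -5, 9, 18, 18]
Partition 4: pivot=-5 at index 0 -> [-5, 8, 9, 18, 18]


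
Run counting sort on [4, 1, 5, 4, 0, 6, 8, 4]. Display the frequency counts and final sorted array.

Count array: [1, 1, 0, 0, 3, 1, 1, 0, 1]
(count[i] = number of elements equal to i)
Cumulative count: [1, 2, 2, 2, 5, 6, 7, 7, 8]
Sorted: [0, 1, 4, 4, 4, 5, 6, 8]


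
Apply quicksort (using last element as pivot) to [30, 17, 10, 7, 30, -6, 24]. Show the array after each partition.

Partition 1: pivot=24 at index 4 -> [17, 10, 7, -6, 24, 30, 30]
Partition 2: pivot=-6 at index 0 -> [-6, 10, 7, 17, 24, 30, 30]
Partition 3: pivot=17 at index 3 -> [-6, 10, 7, 17, 24, 30, 30]
Partition 4: pivot=7 at index 1 -> [-6, 7, 10, 17, 24, 30, 30]
Partition 5: pivot=30 at index 6 -> [-6, 7, 10, 17, 24, 30, 30]


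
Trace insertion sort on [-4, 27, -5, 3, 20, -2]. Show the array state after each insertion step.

First element -4 is already 'sorted'
Insert 27: shifted 0 elements -> [-4, 27, -5, 3, 20, -2]
Insert -5: shifted 2 elements -> [-5, -4, 27, 3, 20, -2]
Insert 3: shifted 1 elements -> [-5, -4, 3, 27, 20, -2]
Insert 20: shifted 1 elements -> [-5, -4, 3, 20, 27, -2]
Insert -2: shifted 3 elements -> [-5, -4, -2, 3, 20, 27]


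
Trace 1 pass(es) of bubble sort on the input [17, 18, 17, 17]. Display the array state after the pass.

After pass 1: [17, 17, 17, 18] (2 swaps)
Total swaps: 2


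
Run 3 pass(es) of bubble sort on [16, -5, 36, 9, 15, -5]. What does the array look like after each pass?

After pass 1: [-5, 16, 9, 15, -5, 36] (4 swaps)
After pass 2: [-5, 9, 15, -5, 16, 36] (3 swaps)
After pass 3: [-5, 9, -5, 15, 16, 36] (1 swaps)
Total swaps: 8


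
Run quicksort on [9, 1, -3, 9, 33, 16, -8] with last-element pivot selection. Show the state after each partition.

Partition 1: pivot=-8 at index 0 -> [-8, 1, -3, 9, 33, 16, 9]
Partition 2: pivot=9 at index 4 -> [-8, 1, -3, 9, 9, 16, 33]
Partition 3: pivot=9 at index 3 -> [-8, 1, -3, 9, 9, 16, 33]
Partition 4: pivot=-3 at index 1 -> [-8, -3, 1, 9, 9, 16, 33]
Partition 5: pivot=33 at index 6 -> [-8, -3, 1, 9, 9, 16, 33]


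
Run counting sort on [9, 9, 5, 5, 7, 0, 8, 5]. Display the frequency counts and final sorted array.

Count array: [1, 0, 0, 0, 0, 3, 0, 1, 1, 2]
(count[i] = number of elements equal to i)
Cumulative count: [1, 1, 1, 1, 1, 4, 4, 5, 6, 8]
Sorted: [0, 5, 5, 5, 7, 8, 9, 9]


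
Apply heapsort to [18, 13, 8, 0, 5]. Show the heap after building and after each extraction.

Build heap: [18, 13, 8, 0, 5]
Extract 18: [13, 5, 8, 0, 18]
Extract 13: [8, 5, 0, 13, 18]
Extract 8: [5, 0, 8, 13, 18]
Extract 5: [0, 5, 8, 13, 18]


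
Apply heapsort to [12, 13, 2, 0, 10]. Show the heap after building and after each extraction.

Build heap: [13, 12, 2, 0, 10]
Extract 13: [12, 10, 2, 0, 13]
Extract 12: [10, 0, 2, 12, 13]
Extract 10: [2, 0, 10, 12, 13]
Extract 2: [0, 2, 10, 12, 13]


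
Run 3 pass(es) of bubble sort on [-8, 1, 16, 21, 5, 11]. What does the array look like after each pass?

After pass 1: [-8, 1, 16, 5, 11, 21] (2 swaps)
After pass 2: [-8, 1, 5, 11, 16, 21] (2 swaps)
After pass 3: [-8, 1, 5, 11, 16, 21] (0 swaps)
Total swaps: 4


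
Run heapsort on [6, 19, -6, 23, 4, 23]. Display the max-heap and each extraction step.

Build heap: [23, 19, 23, 6, 4, -6]
Extract 23: [23, 19, -6, 6, 4, 23]
Extract 23: [19, 6, -6, 4, 23, 23]
Extract 19: [6, 4, -6, 19, 23, 23]
Extract 6: [4, -6, 6, 19, 23, 23]
Extract 4: [-6, 4, 6, 19, 23, 23]


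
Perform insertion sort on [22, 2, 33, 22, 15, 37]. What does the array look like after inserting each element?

First element 22 is already 'sorted'
Insert 2: shifted 1 elements -> [2, 22, 33, 22, 15, 37]
Insert 33: shifted 0 elements -> [2, 22, 33, 22, 15, 37]
Insert 22: shifted 1 elements -> [2, 22, 22, 33, 15, 37]
Insert 15: shifted 3 elements -> [2, 15, 22, 22, 33, 37]
Insert 37: shifted 0 elements -> [2, 15, 22, 22, 33, 37]


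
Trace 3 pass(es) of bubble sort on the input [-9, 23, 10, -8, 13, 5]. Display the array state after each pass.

After pass 1: [-9, 10, -8, 13, 5, 23] (4 swaps)
After pass 2: [-9, -8, 10, 5, 13, 23] (2 swaps)
After pass 3: [-9, -8, 5, 10, 13, 23] (1 swaps)
Total swaps: 7


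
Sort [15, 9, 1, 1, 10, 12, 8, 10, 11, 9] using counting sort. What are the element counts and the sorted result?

Count array: [0, 2, 0, 0, 0, 0, 0, 0, 1, 2, 2, 1, 1, 0, 0, 1]
(count[i] = number of elements equal to i)
Cumulative count: [0, 2, 2, 2, 2, 2, 2, 2, 3, 5, 7, 8, 9, 9, 9, 10]
Sorted: [1, 1, 8, 9, 9, 10, 10, 11, 12, 15]


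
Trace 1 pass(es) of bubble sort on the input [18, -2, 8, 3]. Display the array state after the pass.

After pass 1: [-2, 8, 3, 18] (3 swaps)
Total swaps: 3


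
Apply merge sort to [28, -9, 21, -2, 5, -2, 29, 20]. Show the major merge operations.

Divide and conquer:
  Merge [28] + [-9] -> [-9, 28]
  Merge [21] + [-2] -> [-2, 21]
  Merge [-9, 28] + [-2, 21] -> [-9, -2, 21, 28]
  Merge [5] + [-2] -> [-2, 5]
  Merge [29] + [20] -> [20, 29]
  Merge [-2, 5] + [20, 29] -> [-2, 5, 20, 29]
  Merge [-9, -2, 21, 28] + [-2, 5, 20, 29] -> [-9, -2, -2, 5, 20, 21, 28, 29]


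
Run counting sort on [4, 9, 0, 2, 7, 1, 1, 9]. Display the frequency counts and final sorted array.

Count array: [1, 2, 1, 0, 1, 0, 0, 1, 0, 2]
(count[i] = number of elements equal to i)
Cumulative count: [1, 3, 4, 4, 5, 5, 5, 6, 6, 8]
Sorted: [0, 1, 1, 2, 4, 7, 9, 9]


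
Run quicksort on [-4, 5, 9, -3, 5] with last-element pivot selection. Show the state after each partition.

Partition 1: pivot=5 at index 3 -> [-4, 5, -3, 5, 9]
Partition 2: pivot=-3 at index 1 -> [-4, -3, 5, 5, 9]


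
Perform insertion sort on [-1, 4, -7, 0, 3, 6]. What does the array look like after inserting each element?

First element -1 is already 'sorted'
Insert 4: shifted 0 elements -> [-1, 4, -7, 0, 3, 6]
Insert -7: shifted 2 elements -> [-7, -1, 4, 0, 3, 6]
Insert 0: shifted 1 elements -> [-7, -1, 0, 4, 3, 6]
Insert 3: shifted 1 elements -> [-7, -1, 0, 3, 4, 6]
Insert 6: shifted 0 elements -> [-7, -1, 0, 3, 4, 6]


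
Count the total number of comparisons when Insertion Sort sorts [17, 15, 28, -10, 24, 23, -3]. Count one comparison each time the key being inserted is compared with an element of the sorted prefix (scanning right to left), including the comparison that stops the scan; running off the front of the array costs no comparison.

Insert 15: 17 > 15 (shift), reached front = 1 comparison(s) -> [15, 17, 28, -10, 24, 23, -3]
Insert 28: 17 <= 28 (stop) = 1 comparison(s) -> [15, 17, 28, -10, 24, 23, -3]
Insert -10: 28 > -10 (shift), 17 > -10 (shift), 15 > -10 (shift), reached front = 3 comparison(s) -> [-10, 15, 17, 28, 24, 23, -3]
Insert 24: 28 > 24 (shift), 17 <= 24 (stop) = 2 comparison(s) -> [-10, 15, 17, 24, 28, 23, -3]
Insert 23: 28 > 23 (shift), 24 > 23 (shift), 17 <= 23 (stop) = 3 comparison(s) -> [-10, 15, 17, 23, 24, 28, -3]
Insert -3: 28 > -3 (shift), 24 > -3 (shift), 23 > -3 (shift), 17 > -3 (shift), 15 > -3 (shift), -10 <= -3 (stop) = 6 comparison(s) -> [-10, -3, 15, 17, 23, 24, 28]
Total comparisons: 1 + 1 + 3 + 2 + 3 + 6 = 16


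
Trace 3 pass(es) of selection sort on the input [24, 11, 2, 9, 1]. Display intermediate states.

Pass 1: Select minimum 1 at index 4, swap -> [1, 11, 2, 9, 24]
Pass 2: Select minimum 2 at index 2, swap -> [1, 2, 11, 9, 24]
Pass 3: Select minimum 9 at index 3, swap -> [1, 2, 9, 11, 24]


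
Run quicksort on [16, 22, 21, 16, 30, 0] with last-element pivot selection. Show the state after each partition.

Partition 1: pivot=0 at index 0 -> [0, 22, 21, 16, 30, 16]
Partition 2: pivot=16 at index 2 -> [0, 16, 16, 22, 30, 21]
Partition 3: pivot=21 at index 3 -> [0, 16, 16, 21, 30, 22]
Partition 4: pivot=22 at index 4 -> [0, 16, 16, 21, 22, 30]


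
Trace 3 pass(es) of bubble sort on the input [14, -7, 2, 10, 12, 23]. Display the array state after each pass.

After pass 1: [-7, 2, 10, 12, 14, 23] (4 swaps)
After pass 2: [-7, 2, 10, 12, 14, 23] (0 swaps)
After pass 3: [-7, 2, 10, 12, 14, 23] (0 swaps)
Total swaps: 4


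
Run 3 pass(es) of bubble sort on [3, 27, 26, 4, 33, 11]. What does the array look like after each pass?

After pass 1: [3, 26, 4, 27, 11, 33] (3 swaps)
After pass 2: [3, 4, 26, 11, 27, 33] (2 swaps)
After pass 3: [3, 4, 11, 26, 27, 33] (1 swaps)
Total swaps: 6


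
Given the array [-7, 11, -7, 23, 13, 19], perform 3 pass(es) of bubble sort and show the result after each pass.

After pass 1: [-7, -7, 11, 13, 19, 23] (3 swaps)
After pass 2: [-7, -7, 11, 13, 19, 23] (0 swaps)
After pass 3: [-7, -7, 11, 13, 19, 23] (0 swaps)
Total swaps: 3


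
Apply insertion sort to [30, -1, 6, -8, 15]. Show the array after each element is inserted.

First element 30 is already 'sorted'
Insert -1: shifted 1 elements -> [-1, 30, 6, -8, 15]
Insert 6: shifted 1 elements -> [-1, 6, 30, -8, 15]
Insert -8: shifted 3 elements -> [-8, -1, 6, 30, 15]
Insert 15: shifted 1 elements -> [-8, -1, 6, 15, 30]


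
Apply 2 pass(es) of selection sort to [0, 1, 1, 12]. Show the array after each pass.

Pass 1: Select minimum 0 at index 0, swap -> [0, 1, 1, 12]
Pass 2: Select minimum 1 at index 1, swap -> [0, 1, 1, 12]


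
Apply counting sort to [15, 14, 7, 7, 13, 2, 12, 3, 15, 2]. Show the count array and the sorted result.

Count array: [0, 0, 2, 1, 0, 0, 0, 2, 0, 0, 0, 0, 1, 1, 1, 2]
(count[i] = number of elements equal to i)
Cumulative count: [0, 0, 2, 3, 3, 3, 3, 5, 5, 5, 5, 5, 6, 7, 8, 10]
Sorted: [2, 2, 3, 7, 7, 12, 13, 14, 15, 15]


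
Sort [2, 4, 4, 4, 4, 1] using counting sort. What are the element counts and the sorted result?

Count array: [0, 1, 1, 0, 4]
(count[i] = number of elements equal to i)
Cumulative count: [0, 1, 2, 2, 6]
Sorted: [1, 2, 4, 4, 4, 4]


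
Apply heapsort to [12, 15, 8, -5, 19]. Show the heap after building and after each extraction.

Build heap: [19, 15, 8, -5, 12]
Extract 19: [15, 12, 8, -5, 19]
Extract 15: [12, -5, 8, 15, 19]
Extract 12: [8, -5, 12, 15, 19]
Extract 8: [-5, 8, 12, 15, 19]


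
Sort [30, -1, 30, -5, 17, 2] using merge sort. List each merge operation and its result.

Divide and conquer:
  Merge [-1] + [30] -> [-1, 30]
  Merge [30] + [-1, 30] -> [-1, 30, 30]
  Merge [17] + [2] -> [2, 17]
  Merge [-5] + [2, 17] -> [-5, 2, 17]
  Merge [-1, 30, 30] + [-5, 2, 17] -> [-5, -1, 2, 17, 30, 30]


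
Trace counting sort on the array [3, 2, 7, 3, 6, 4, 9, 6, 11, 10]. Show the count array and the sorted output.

Count array: [0, 0, 1, 2, 1, 0, 2, 1, 0, 1, 1, 1]
(count[i] = number of elements equal to i)
Cumulative count: [0, 0, 1, 3, 4, 4, 6, 7, 7, 8, 9, 10]
Sorted: [2, 3, 3, 4, 6, 6, 7, 9, 10, 11]


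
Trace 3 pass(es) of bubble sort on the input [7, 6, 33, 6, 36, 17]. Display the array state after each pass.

After pass 1: [6, 7, 6, 33, 17, 36] (3 swaps)
After pass 2: [6, 6, 7, 17, 33, 36] (2 swaps)
After pass 3: [6, 6, 7, 17, 33, 36] (0 swaps)
Total swaps: 5


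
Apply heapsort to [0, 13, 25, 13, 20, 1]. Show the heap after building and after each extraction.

Build heap: [25, 20, 1, 13, 13, 0]
Extract 25: [20, 13, 1, 0, 13, 25]
Extract 20: [13, 13, 1, 0, 20, 25]
Extract 13: [13, 0, 1, 13, 20, 25]
Extract 13: [1, 0, 13, 13, 20, 25]
Extract 1: [0, 1, 13, 13, 20, 25]


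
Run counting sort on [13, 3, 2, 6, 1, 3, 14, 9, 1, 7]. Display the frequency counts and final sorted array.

Count array: [0, 2, 1, 2, 0, 0, 1, 1, 0, 1, 0, 0, 0, 1, 1]
(count[i] = number of elements equal to i)
Cumulative count: [0, 2, 3, 5, 5, 5, 6, 7, 7, 8, 8, 8, 8, 9, 10]
Sorted: [1, 1, 2, 3, 3, 6, 7, 9, 13, 14]


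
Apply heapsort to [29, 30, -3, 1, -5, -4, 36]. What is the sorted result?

Build heap: [36, 30, 29, 1, -5, -4, -3]
Extract 36: [30, 1, 29, -3, -5, -4, 36]
Extract 30: [29, 1, -4, -3, -5, 30, 36]
Extract 29: [1, -3, -4, -5, 29, 30, 36]
Extract 1: [-3, -5, -4, 1, 29, 30, 36]
Extract -3: [-4, -5, -3, 1, 29, 30, 36]
Extract -4: [-5, -4, -3, 1, 29, 30, 36]


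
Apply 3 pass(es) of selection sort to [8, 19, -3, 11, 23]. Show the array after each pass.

Pass 1: Select minimum -3 at index 2, swap -> [-3, 19, 8, 11, 23]
Pass 2: Select minimum 8 at index 2, swap -> [-3, 8, 19, 11, 23]
Pass 3: Select minimum 11 at index 3, swap -> [-3, 8, 11, 19, 23]


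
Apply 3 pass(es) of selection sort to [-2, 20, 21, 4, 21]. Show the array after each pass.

Pass 1: Select minimum -2 at index 0, swap -> [-2, 20, 21, 4, 21]
Pass 2: Select minimum 4 at index 3, swap -> [-2, 4, 21, 20, 21]
Pass 3: Select minimum 20 at index 3, swap -> [-2, 4, 20, 21, 21]


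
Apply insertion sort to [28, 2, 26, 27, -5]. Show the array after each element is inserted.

First element 28 is already 'sorted'
Insert 2: shifted 1 elements -> [2, 28, 26, 27, -5]
Insert 26: shifted 1 elements -> [2, 26, 28, 27, -5]
Insert 27: shifted 1 elements -> [2, 26, 27, 28, -5]
Insert -5: shifted 4 elements -> [-5, 2, 26, 27, 28]


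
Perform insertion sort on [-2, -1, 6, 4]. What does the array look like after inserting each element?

First element -2 is already 'sorted'
Insert -1: shifted 0 elements -> [-2, -1, 6, 4]
Insert 6: shifted 0 elements -> [-2, -1, 6, 4]
Insert 4: shifted 1 elements -> [-2, -1, 4, 6]


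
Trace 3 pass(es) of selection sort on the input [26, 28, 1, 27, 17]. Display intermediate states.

Pass 1: Select minimum 1 at index 2, swap -> [1, 28, 26, 27, 17]
Pass 2: Select minimum 17 at index 4, swap -> [1, 17, 26, 27, 28]
Pass 3: Select minimum 26 at index 2, swap -> [1, 17, 26, 27, 28]


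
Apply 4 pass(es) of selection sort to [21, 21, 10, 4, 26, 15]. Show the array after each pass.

Pass 1: Select minimum 4 at index 3, swap -> [4, 21, 10, 21, 26, 15]
Pass 2: Select minimum 10 at index 2, swap -> [4, 10, 21, 21, 26, 15]
Pass 3: Select minimum 15 at index 5, swap -> [4, 10, 15, 21, 26, 21]
Pass 4: Select minimum 21 at index 3, swap -> [4, 10, 15, 21, 26, 21]


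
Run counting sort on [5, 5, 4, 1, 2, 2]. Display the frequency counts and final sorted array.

Count array: [0, 1, 2, 0, 1, 2]
(count[i] = number of elements equal to i)
Cumulative count: [0, 1, 3, 3, 4, 6]
Sorted: [1, 2, 2, 4, 5, 5]


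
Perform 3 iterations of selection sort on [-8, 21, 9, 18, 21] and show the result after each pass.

Pass 1: Select minimum -8 at index 0, swap -> [-8, 21, 9, 18, 21]
Pass 2: Select minimum 9 at index 2, swap -> [-8, 9, 21, 18, 21]
Pass 3: Select minimum 18 at index 3, swap -> [-8, 9, 18, 21, 21]


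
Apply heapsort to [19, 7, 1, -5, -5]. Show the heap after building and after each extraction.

Build heap: [19, 7, 1, -5, -5]
Extract 19: [7, -5, 1, -5, 19]
Extract 7: [1, -5, -5, 7, 19]
Extract 1: [-5, -5, 1, 7, 19]
Extract -5: [-5, -5, 1, 7, 19]


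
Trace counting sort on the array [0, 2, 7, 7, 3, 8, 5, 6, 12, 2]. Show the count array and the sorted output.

Count array: [1, 0, 2, 1, 0, 1, 1, 2, 1, 0, 0, 0, 1]
(count[i] = number of elements equal to i)
Cumulative count: [1, 1, 3, 4, 4, 5, 6, 8, 9, 9, 9, 9, 10]
Sorted: [0, 2, 2, 3, 5, 6, 7, 7, 8, 12]


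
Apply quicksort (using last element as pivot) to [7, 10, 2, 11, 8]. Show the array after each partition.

Partition 1: pivot=8 at index 2 -> [7, 2, 8, 11, 10]
Partition 2: pivot=2 at index 0 -> [2, 7, 8, 11, 10]
Partition 3: pivot=10 at index 3 -> [2, 7, 8, 10, 11]


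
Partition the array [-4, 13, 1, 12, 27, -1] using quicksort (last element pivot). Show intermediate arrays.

Partition 1: pivot=-1 at index 1 -> [-4, -1, 1, 12, 27, 13]
Partition 2: pivot=13 at index 4 -> [-4, -1, 1, 12, 13, 27]
Partition 3: pivot=12 at index 3 -> [-4, -1, 1, 12, 13, 27]
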